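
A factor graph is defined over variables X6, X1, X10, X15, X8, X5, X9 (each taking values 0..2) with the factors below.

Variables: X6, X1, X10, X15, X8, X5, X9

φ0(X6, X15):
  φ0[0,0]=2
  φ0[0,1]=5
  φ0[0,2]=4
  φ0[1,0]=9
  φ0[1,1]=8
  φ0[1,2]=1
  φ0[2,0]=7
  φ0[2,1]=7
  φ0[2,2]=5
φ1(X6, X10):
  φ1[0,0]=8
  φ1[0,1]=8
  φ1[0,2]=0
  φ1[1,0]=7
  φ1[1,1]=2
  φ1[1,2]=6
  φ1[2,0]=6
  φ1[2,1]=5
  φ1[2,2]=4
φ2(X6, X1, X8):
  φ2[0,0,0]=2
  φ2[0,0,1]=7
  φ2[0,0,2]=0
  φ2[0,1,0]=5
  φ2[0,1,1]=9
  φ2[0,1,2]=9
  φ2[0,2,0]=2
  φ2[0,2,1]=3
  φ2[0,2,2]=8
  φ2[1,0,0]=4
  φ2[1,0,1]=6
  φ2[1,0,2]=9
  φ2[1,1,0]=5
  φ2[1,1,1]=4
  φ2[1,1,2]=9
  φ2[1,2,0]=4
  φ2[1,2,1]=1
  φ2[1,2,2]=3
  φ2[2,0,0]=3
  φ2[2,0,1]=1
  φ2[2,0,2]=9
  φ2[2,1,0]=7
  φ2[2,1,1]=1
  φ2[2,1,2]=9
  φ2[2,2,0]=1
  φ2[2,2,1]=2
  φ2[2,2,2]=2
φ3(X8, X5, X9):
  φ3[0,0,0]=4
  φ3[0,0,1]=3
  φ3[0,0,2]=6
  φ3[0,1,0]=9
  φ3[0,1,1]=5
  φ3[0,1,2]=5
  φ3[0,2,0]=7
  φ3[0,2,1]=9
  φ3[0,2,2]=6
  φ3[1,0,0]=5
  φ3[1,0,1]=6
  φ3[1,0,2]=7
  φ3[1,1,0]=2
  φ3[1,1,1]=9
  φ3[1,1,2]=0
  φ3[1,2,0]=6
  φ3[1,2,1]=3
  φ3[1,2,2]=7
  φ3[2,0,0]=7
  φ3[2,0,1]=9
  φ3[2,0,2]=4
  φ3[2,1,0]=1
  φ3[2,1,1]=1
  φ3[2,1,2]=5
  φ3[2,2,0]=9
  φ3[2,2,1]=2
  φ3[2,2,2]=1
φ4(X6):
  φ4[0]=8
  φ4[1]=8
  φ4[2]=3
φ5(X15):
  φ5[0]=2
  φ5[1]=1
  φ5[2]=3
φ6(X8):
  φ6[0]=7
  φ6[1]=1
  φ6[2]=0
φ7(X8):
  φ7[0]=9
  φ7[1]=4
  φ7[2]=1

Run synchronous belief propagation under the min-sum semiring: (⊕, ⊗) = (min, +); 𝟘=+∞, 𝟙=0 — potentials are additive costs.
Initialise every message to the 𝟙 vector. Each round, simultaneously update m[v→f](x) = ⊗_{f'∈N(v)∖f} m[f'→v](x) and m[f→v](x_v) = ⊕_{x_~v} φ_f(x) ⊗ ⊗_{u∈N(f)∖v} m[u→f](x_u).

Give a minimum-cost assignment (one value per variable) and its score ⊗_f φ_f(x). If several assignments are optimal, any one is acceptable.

init: all messages = 𝟙 over 3 values
r1 m[φ0→X6] = [2, 1, 5]
r1 m[φ0→X15] = [2, 5, 1]
r1 m[φ1→X6] = [0, 2, 4]
r1 m[φ1→X10] = [6, 2, 0]
r1 m[φ2→X6] = [0, 1, 1]
r1 m[φ2→X1] = [0, 1, 1]
r1 m[φ2→X8] = [1, 1, 0]
r1 m[φ3→X8] = [3, 0, 1]
r1 m[φ3→X5] = [3, 0, 1]
r1 m[φ3→X9] = [1, 1, 0]
r1 m[φ4→X6] = [8, 8, 3]
r1 m[φ5→X15] = [2, 1, 3]
r1 m[φ6→X8] = [7, 1, 0]
r1 m[φ7→X8] = [9, 4, 1]
r1 m[X6→φ0] = [0, 0, 0]
r1 m[X6→φ1] = [0, 0, 0]
r1 m[X6→φ2] = [0, 0, 0]
r1 m[X6→φ4] = [0, 0, 0]
r1 m[X1→φ2] = [0, 0, 0]
r1 m[X10→φ1] = [0, 0, 0]
r1 m[X15→φ0] = [0, 0, 0]
r1 m[X15→φ5] = [0, 0, 0]
r1 m[X8→φ2] = [0, 0, 0]
r1 m[X8→φ3] = [0, 0, 0]
r1 m[X8→φ6] = [0, 0, 0]
r1 m[X8→φ7] = [0, 0, 0]
r1 m[X5→φ3] = [0, 0, 0]
r1 m[X9→φ3] = [0, 0, 0]
r2 m[φ0→X6] = [2, 1, 5]
r2 m[φ0→X15] = [2, 5, 1]
r2 m[φ1→X6] = [0, 2, 4]
r2 m[φ1→X10] = [6, 2, 0]
r2 m[φ2→X6] = [0, 1, 1]
r2 m[φ2→X1] = [0, 1, 1]
r2 m[φ2→X8] = [1, 1, 0]
r2 m[φ3→X8] = [3, 0, 1]
r2 m[φ3→X5] = [3, 0, 1]
r2 m[φ3→X9] = [1, 1, 0]
r2 m[φ4→X6] = [8, 8, 3]
r2 m[φ5→X15] = [2, 1, 3]
r2 m[φ6→X8] = [7, 1, 0]
r2 m[φ7→X8] = [9, 4, 1]
r2 m[X6→φ0] = [8, 11, 8]
r2 m[X6→φ1] = [10, 10, 9]
r2 m[X6→φ2] = [10, 11, 12]
r2 m[X6→φ4] = [2, 4, 10]
r2 m[X1→φ2] = [0, 0, 0]
r2 m[X10→φ1] = [0, 0, 0]
r2 m[X15→φ0] = [2, 1, 3]
r2 m[X15→φ5] = [2, 5, 1]
r2 m[X8→φ2] = [19, 5, 2]
r2 m[X8→φ3] = [17, 6, 1]
r2 m[X8→φ6] = [13, 5, 2]
r2 m[X8→φ7] = [11, 2, 1]
r2 m[X5→φ3] = [0, 0, 0]
r2 m[X9→φ3] = [0, 0, 0]
r3 m[φ0→X6] = [4, 4, 8]
r3 m[φ0→X15] = [10, 13, 12]
r3 m[φ1→X6] = [0, 2, 4]
r3 m[φ1→X10] = [15, 12, 10]
r3 m[φ2→X6] = [2, 5, 4]
r3 m[φ2→X1] = [12, 18, 16]
r3 m[φ2→X8] = [12, 12, 10]
r3 m[φ3→X8] = [3, 0, 1]
r3 m[φ3→X5] = [5, 2, 2]
r3 m[φ3→X9] = [2, 2, 2]
r3 m[φ4→X6] = [8, 8, 3]
r3 m[φ5→X15] = [2, 1, 3]
r3 m[φ6→X8] = [7, 1, 0]
r3 m[φ7→X8] = [9, 4, 1]
r3 m[X6→φ0] = [8, 11, 8]
r3 m[X6→φ1] = [10, 10, 9]
r3 m[X6→φ2] = [10, 11, 12]
r3 m[X6→φ4] = [2, 4, 10]
r3 m[X1→φ2] = [0, 0, 0]
r3 m[X10→φ1] = [0, 0, 0]
r3 m[X15→φ0] = [2, 1, 3]
r3 m[X15→φ5] = [2, 5, 1]
r3 m[X8→φ2] = [19, 5, 2]
r3 m[X8→φ3] = [17, 6, 1]
r3 m[X8→φ6] = [13, 5, 2]
r3 m[X8→φ7] = [11, 2, 1]
r3 m[X5→φ3] = [0, 0, 0]
r3 m[X9→φ3] = [0, 0, 0]
r4 m[φ0→X6] = [4, 4, 8]
r4 m[φ0→X15] = [10, 13, 12]
r4 m[φ1→X6] = [0, 2, 4]
r4 m[φ1→X10] = [15, 12, 10]
r4 m[φ2→X6] = [2, 5, 4]
r4 m[φ2→X1] = [12, 18, 16]
r4 m[φ2→X8] = [12, 12, 10]
r4 m[φ3→X8] = [3, 0, 1]
r4 m[φ3→X5] = [5, 2, 2]
r4 m[φ3→X9] = [2, 2, 2]
r4 m[φ4→X6] = [8, 8, 3]
r4 m[φ5→X15] = [2, 1, 3]
r4 m[φ6→X8] = [7, 1, 0]
r4 m[φ7→X8] = [9, 4, 1]
r4 m[X6→φ0] = [10, 15, 11]
r4 m[X6→φ1] = [14, 17, 15]
r4 m[X6→φ2] = [12, 14, 15]
r4 m[X6→φ4] = [6, 11, 16]
r4 m[X1→φ2] = [0, 0, 0]
r4 m[X10→φ1] = [0, 0, 0]
r4 m[X15→φ0] = [2, 1, 3]
r4 m[X15→φ5] = [10, 13, 12]
r4 m[X8→φ2] = [19, 5, 2]
r4 m[X8→φ3] = [28, 17, 11]
r4 m[X8→φ6] = [24, 16, 12]
r4 m[X8→φ7] = [22, 13, 11]
r4 m[X5→φ3] = [0, 0, 0]
r4 m[X9→φ3] = [0, 0, 0]
r5 m[φ0→X6] = [4, 4, 8]
r5 m[φ0→X15] = [12, 15, 14]
r5 m[φ1→X6] = [0, 2, 4]
r5 m[φ1→X10] = [21, 19, 14]
r5 m[φ2→X6] = [2, 5, 4]
r5 m[φ2→X1] = [14, 21, 19]
r5 m[φ2→X8] = [14, 15, 12]
r5 m[φ3→X8] = [3, 0, 1]
r5 m[φ3→X5] = [15, 12, 12]
r5 m[φ3→X9] = [12, 12, 12]
r5 m[φ4→X6] = [8, 8, 3]
r5 m[φ5→X15] = [2, 1, 3]
r5 m[φ6→X8] = [7, 1, 0]
r5 m[φ7→X8] = [9, 4, 1]
r5 m[X6→φ0] = [10, 15, 11]
r5 m[X6→φ1] = [14, 17, 15]
r5 m[X6→φ2] = [12, 14, 15]
r5 m[X6→φ4] = [6, 11, 16]
r5 m[X1→φ2] = [0, 0, 0]
r5 m[X10→φ1] = [0, 0, 0]
r5 m[X15→φ0] = [2, 1, 3]
r5 m[X15→φ5] = [10, 13, 12]
r5 m[X8→φ2] = [19, 5, 2]
r5 m[X8→φ3] = [28, 17, 11]
r5 m[X8→φ6] = [24, 16, 12]
r5 m[X8→φ7] = [22, 13, 11]
r5 m[X5→φ3] = [0, 0, 0]
r5 m[X9→φ3] = [0, 0, 0]
r6 m[φ0→X6] = [4, 4, 8]
r6 m[φ0→X15] = [12, 15, 14]
r6 m[φ1→X6] = [0, 2, 4]
r6 m[φ1→X10] = [21, 19, 14]
r6 m[φ2→X6] = [2, 5, 4]
r6 m[φ2→X1] = [14, 21, 19]
r6 m[φ2→X8] = [14, 15, 12]
r6 m[φ3→X8] = [3, 0, 1]
r6 m[φ3→X5] = [15, 12, 12]
r6 m[φ3→X9] = [12, 12, 12]
r6 m[φ4→X6] = [8, 8, 3]
r6 m[φ5→X15] = [2, 1, 3]
r6 m[φ6→X8] = [7, 1, 0]
r6 m[φ7→X8] = [9, 4, 1]
r6 m[X6→φ0] = [10, 15, 11]
r6 m[X6→φ1] = [14, 17, 15]
r6 m[X6→φ2] = [12, 14, 15]
r6 m[X6→φ4] = [6, 11, 16]
r6 m[X1→φ2] = [0, 0, 0]
r6 m[X10→φ1] = [0, 0, 0]
r6 m[X15→φ0] = [2, 1, 3]
r6 m[X15→φ5] = [12, 15, 14]
r6 m[X8→φ2] = [19, 5, 2]
r6 m[X8→φ3] = [30, 20, 13]
r6 m[X8→φ6] = [26, 19, 14]
r6 m[X8→φ7] = [24, 16, 13]
r6 m[X5→φ3] = [0, 0, 0]
r6 m[X9→φ3] = [0, 0, 0]
r7 m[φ0→X6] = [4, 4, 8]
r7 m[φ0→X15] = [12, 15, 14]
r7 m[φ1→X6] = [0, 2, 4]
r7 m[φ1→X10] = [21, 19, 14]
r7 m[φ2→X6] = [2, 5, 4]
r7 m[φ2→X1] = [14, 21, 19]
r7 m[φ2→X8] = [14, 15, 12]
r7 m[φ3→X8] = [3, 0, 1]
r7 m[φ3→X5] = [17, 14, 14]
r7 m[φ3→X9] = [14, 14, 14]
r7 m[φ4→X6] = [8, 8, 3]
r7 m[φ5→X15] = [2, 1, 3]
r7 m[φ6→X8] = [7, 1, 0]
r7 m[φ7→X8] = [9, 4, 1]
r7 m[X6→φ0] = [10, 15, 11]
r7 m[X6→φ1] = [14, 17, 15]
r7 m[X6→φ2] = [12, 14, 15]
r7 m[X6→φ4] = [6, 11, 16]
r7 m[X1→φ2] = [0, 0, 0]
r7 m[X10→φ1] = [0, 0, 0]
r7 m[X15→φ0] = [2, 1, 3]
r7 m[X15→φ5] = [12, 15, 14]
r7 m[X8→φ2] = [19, 5, 2]
r7 m[X8→φ3] = [30, 20, 13]
r7 m[X8→φ6] = [26, 19, 14]
r7 m[X8→φ7] = [24, 16, 13]
r7 m[X5→φ3] = [0, 0, 0]
r7 m[X9→φ3] = [0, 0, 0]
r8 m[φ0→X6] = [4, 4, 8]
r8 m[φ0→X15] = [12, 15, 14]
r8 m[φ1→X6] = [0, 2, 4]
r8 m[φ1→X10] = [21, 19, 14]
r8 m[φ2→X6] = [2, 5, 4]
r8 m[φ2→X1] = [14, 21, 19]
r8 m[φ2→X8] = [14, 15, 12]
r8 m[φ3→X8] = [3, 0, 1]
r8 m[φ3→X5] = [17, 14, 14]
r8 m[φ3→X9] = [14, 14, 14]
r8 m[φ4→X6] = [8, 8, 3]
r8 m[φ5→X15] = [2, 1, 3]
r8 m[φ6→X8] = [7, 1, 0]
r8 m[φ7→X8] = [9, 4, 1]
r8 m[X6→φ0] = [10, 15, 11]
r8 m[X6→φ1] = [14, 17, 15]
r8 m[X6→φ2] = [12, 14, 15]
r8 m[X6→φ4] = [6, 11, 16]
r8 m[X1→φ2] = [0, 0, 0]
r8 m[X10→φ1] = [0, 0, 0]
r8 m[X15→φ0] = [2, 1, 3]
r8 m[X15→φ5] = [12, 15, 14]
r8 m[X8→φ2] = [19, 5, 2]
r8 m[X8→φ3] = [30, 20, 13]
r8 m[X8→φ6] = [26, 19, 14]
r8 m[X8→φ7] = [24, 16, 13]
r8 m[X5→φ3] = [0, 0, 0]
r8 m[X9→φ3] = [0, 0, 0]
fixed point reached at round 8
traceback from X6: (X6=0, X1=0, X10=2, X15=0, X8=2, X5=1, X9=0), score=14

assignment: (X6=0, X1=0, X10=2, X15=0, X8=2, X5=1, X9=0); score = 14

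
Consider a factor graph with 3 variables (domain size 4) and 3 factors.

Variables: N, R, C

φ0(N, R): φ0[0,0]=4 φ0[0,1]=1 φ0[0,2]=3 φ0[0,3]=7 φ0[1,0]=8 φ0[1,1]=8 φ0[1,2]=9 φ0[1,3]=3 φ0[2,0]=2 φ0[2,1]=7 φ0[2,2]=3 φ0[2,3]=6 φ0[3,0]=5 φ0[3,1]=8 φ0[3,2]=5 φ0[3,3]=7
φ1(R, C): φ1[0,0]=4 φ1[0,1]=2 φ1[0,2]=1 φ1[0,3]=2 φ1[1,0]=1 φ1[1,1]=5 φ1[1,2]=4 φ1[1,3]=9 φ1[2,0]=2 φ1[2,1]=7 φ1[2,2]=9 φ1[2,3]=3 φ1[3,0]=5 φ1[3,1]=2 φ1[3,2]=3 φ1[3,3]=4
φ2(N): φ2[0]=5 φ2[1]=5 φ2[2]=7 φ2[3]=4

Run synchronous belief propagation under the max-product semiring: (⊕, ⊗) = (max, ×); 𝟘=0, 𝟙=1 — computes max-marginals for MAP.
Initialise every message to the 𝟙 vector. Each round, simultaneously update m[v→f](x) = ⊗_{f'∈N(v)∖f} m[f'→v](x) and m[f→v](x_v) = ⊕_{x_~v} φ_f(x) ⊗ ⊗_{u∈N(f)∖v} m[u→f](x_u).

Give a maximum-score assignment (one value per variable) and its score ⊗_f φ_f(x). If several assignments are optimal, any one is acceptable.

assignment: (N=2, R=1, C=3); score = 441

init: all messages = 𝟙 over 4 values
r1 m[φ0→N] = [7, 9, 7, 8]
r1 m[φ0→R] = [8, 8, 9, 7]
r1 m[φ1→R] = [4, 9, 9, 5]
r1 m[φ1→C] = [5, 7, 9, 9]
r1 m[φ2→N] = [5, 5, 7, 4]
r1 m[N→φ0] = [1, 1, 1, 1]
r1 m[N→φ2] = [1, 1, 1, 1]
r1 m[R→φ0] = [1, 1, 1, 1]
r1 m[R→φ1] = [1, 1, 1, 1]
r1 m[C→φ1] = [1, 1, 1, 1]
r2 m[φ0→N] = [7, 9, 7, 8]
r2 m[φ0→R] = [8, 8, 9, 7]
r2 m[φ1→R] = [4, 9, 9, 5]
r2 m[φ1→C] = [5, 7, 9, 9]
r2 m[φ2→N] = [5, 5, 7, 4]
r2 m[N→φ0] = [5, 5, 7, 4]
r2 m[N→φ2] = [7, 9, 7, 8]
r2 m[R→φ0] = [4, 9, 9, 5]
r2 m[R→φ1] = [8, 8, 9, 7]
r2 m[C→φ1] = [1, 1, 1, 1]
r3 m[φ0→N] = [35, 81, 63, 72]
r3 m[φ0→R] = [40, 49, 45, 42]
r3 m[φ1→R] = [4, 9, 9, 5]
r3 m[φ1→C] = [35, 63, 81, 72]
r3 m[φ2→N] = [5, 5, 7, 4]
r3 m[N→φ0] = [5, 5, 7, 4]
r3 m[N→φ2] = [7, 9, 7, 8]
r3 m[R→φ0] = [4, 9, 9, 5]
r3 m[R→φ1] = [8, 8, 9, 7]
r3 m[C→φ1] = [1, 1, 1, 1]
r4 m[φ0→N] = [35, 81, 63, 72]
r4 m[φ0→R] = [40, 49, 45, 42]
r4 m[φ1→R] = [4, 9, 9, 5]
r4 m[φ1→C] = [35, 63, 81, 72]
r4 m[φ2→N] = [5, 5, 7, 4]
r4 m[N→φ0] = [5, 5, 7, 4]
r4 m[N→φ2] = [35, 81, 63, 72]
r4 m[R→φ0] = [4, 9, 9, 5]
r4 m[R→φ1] = [40, 49, 45, 42]
r4 m[C→φ1] = [1, 1, 1, 1]
r5 m[φ0→N] = [35, 81, 63, 72]
r5 m[φ0→R] = [40, 49, 45, 42]
r5 m[φ1→R] = [4, 9, 9, 5]
r5 m[φ1→C] = [210, 315, 405, 441]
r5 m[φ2→N] = [5, 5, 7, 4]
r5 m[N→φ0] = [5, 5, 7, 4]
r5 m[N→φ2] = [35, 81, 63, 72]
r5 m[R→φ0] = [4, 9, 9, 5]
r5 m[R→φ1] = [40, 49, 45, 42]
r5 m[C→φ1] = [1, 1, 1, 1]
r6 m[φ0→N] = [35, 81, 63, 72]
r6 m[φ0→R] = [40, 49, 45, 42]
r6 m[φ1→R] = [4, 9, 9, 5]
r6 m[φ1→C] = [210, 315, 405, 441]
r6 m[φ2→N] = [5, 5, 7, 4]
r6 m[N→φ0] = [5, 5, 7, 4]
r6 m[N→φ2] = [35, 81, 63, 72]
r6 m[R→φ0] = [4, 9, 9, 5]
r6 m[R→φ1] = [40, 49, 45, 42]
r6 m[C→φ1] = [1, 1, 1, 1]
fixed point reached at round 6
traceback from N: (N=2, R=1, C=3), score=441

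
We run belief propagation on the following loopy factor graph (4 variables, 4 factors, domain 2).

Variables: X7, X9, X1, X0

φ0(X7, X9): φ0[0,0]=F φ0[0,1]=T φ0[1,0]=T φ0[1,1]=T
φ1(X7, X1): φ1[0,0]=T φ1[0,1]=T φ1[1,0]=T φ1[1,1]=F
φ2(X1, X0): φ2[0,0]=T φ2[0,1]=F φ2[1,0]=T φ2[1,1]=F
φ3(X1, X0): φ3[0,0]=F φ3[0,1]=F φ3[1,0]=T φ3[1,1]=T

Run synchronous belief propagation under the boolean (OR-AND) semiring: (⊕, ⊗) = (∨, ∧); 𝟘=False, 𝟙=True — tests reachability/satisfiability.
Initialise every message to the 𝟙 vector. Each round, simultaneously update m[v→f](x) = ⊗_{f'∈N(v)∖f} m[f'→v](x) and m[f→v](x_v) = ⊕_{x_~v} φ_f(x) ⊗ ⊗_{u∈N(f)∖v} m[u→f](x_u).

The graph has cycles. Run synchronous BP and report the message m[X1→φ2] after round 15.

message @ round 15 = [F, T]

init: all messages = 𝟙 over 2 values
r1 m[φ0→X7] = [T, T]
r1 m[φ0→X9] = [T, T]
r1 m[φ1→X7] = [T, T]
r1 m[φ1→X1] = [T, T]
r1 m[φ2→X1] = [T, T]
r1 m[φ2→X0] = [T, F]
r1 m[φ3→X1] = [F, T]
r1 m[φ3→X0] = [T, T]
r1 m[X7→φ0] = [T, T]
r1 m[X7→φ1] = [T, T]
r1 m[X9→φ0] = [T, T]
r1 m[X1→φ1] = [T, T]
r1 m[X1→φ2] = [T, T]
r1 m[X1→φ3] = [T, T]
r1 m[X0→φ2] = [T, T]
r1 m[X0→φ3] = [T, T]
r2 m[φ0→X7] = [T, T]
r2 m[φ0→X9] = [T, T]
r2 m[φ1→X7] = [T, T]
r2 m[φ1→X1] = [T, T]
r2 m[φ2→X1] = [T, T]
r2 m[φ2→X0] = [T, F]
r2 m[φ3→X1] = [F, T]
r2 m[φ3→X0] = [T, T]
r2 m[X7→φ0] = [T, T]
r2 m[X7→φ1] = [T, T]
r2 m[X9→φ0] = [T, T]
r2 m[X1→φ1] = [F, T]
r2 m[X1→φ2] = [F, T]
r2 m[X1→φ3] = [T, T]
r2 m[X0→φ2] = [T, T]
r2 m[X0→φ3] = [T, F]
r3 m[φ0→X7] = [T, T]
r3 m[φ0→X9] = [T, T]
r3 m[φ1→X7] = [T, F]
r3 m[φ1→X1] = [T, T]
r3 m[φ2→X1] = [T, T]
r3 m[φ2→X0] = [T, F]
r3 m[φ3→X1] = [F, T]
r3 m[φ3→X0] = [T, T]
r3 m[X7→φ0] = [T, T]
r3 m[X7→φ1] = [T, T]
r3 m[X9→φ0] = [T, T]
r3 m[X1→φ1] = [F, T]
r3 m[X1→φ2] = [F, T]
r3 m[X1→φ3] = [T, T]
r3 m[X0→φ2] = [T, T]
r3 m[X0→φ3] = [T, F]
r4 m[φ0→X7] = [T, T]
r4 m[φ0→X9] = [T, T]
r4 m[φ1→X7] = [T, F]
r4 m[φ1→X1] = [T, T]
r4 m[φ2→X1] = [T, T]
r4 m[φ2→X0] = [T, F]
r4 m[φ3→X1] = [F, T]
r4 m[φ3→X0] = [T, T]
r4 m[X7→φ0] = [T, F]
r4 m[X7→φ1] = [T, T]
r4 m[X9→φ0] = [T, T]
r4 m[X1→φ1] = [F, T]
r4 m[X1→φ2] = [F, T]
r4 m[X1→φ3] = [T, T]
r4 m[X0→φ2] = [T, T]
r4 m[X0→φ3] = [T, F]
r5 m[φ0→X7] = [T, T]
r5 m[φ0→X9] = [F, T]
r5 m[φ1→X7] = [T, F]
r5 m[φ1→X1] = [T, T]
r5 m[φ2→X1] = [T, T]
r5 m[φ2→X0] = [T, F]
r5 m[φ3→X1] = [F, T]
r5 m[φ3→X0] = [T, T]
r5 m[X7→φ0] = [T, F]
r5 m[X7→φ1] = [T, T]
r5 m[X9→φ0] = [T, T]
r5 m[X1→φ1] = [F, T]
r5 m[X1→φ2] = [F, T]
r5 m[X1→φ3] = [T, T]
r5 m[X0→φ2] = [T, T]
r5 m[X0→φ3] = [T, F]
r6 m[φ0→X7] = [T, T]
r6 m[φ0→X9] = [F, T]
r6 m[φ1→X7] = [T, F]
r6 m[φ1→X1] = [T, T]
r6 m[φ2→X1] = [T, T]
r6 m[φ2→X0] = [T, F]
r6 m[φ3→X1] = [F, T]
r6 m[φ3→X0] = [T, T]
r6 m[X7→φ0] = [T, F]
r6 m[X7→φ1] = [T, T]
r6 m[X9→φ0] = [T, T]
r6 m[X1→φ1] = [F, T]
r6 m[X1→φ2] = [F, T]
r6 m[X1→φ3] = [T, T]
r6 m[X0→φ2] = [T, T]
r6 m[X0→φ3] = [T, F]
r7 m[φ0→X7] = [T, T]
r7 m[φ0→X9] = [F, T]
r7 m[φ1→X7] = [T, F]
r7 m[φ1→X1] = [T, T]
r7 m[φ2→X1] = [T, T]
r7 m[φ2→X0] = [T, F]
r7 m[φ3→X1] = [F, T]
r7 m[φ3→X0] = [T, T]
r7 m[X7→φ0] = [T, F]
r7 m[X7→φ1] = [T, T]
r7 m[X9→φ0] = [T, T]
r7 m[X1→φ1] = [F, T]
r7 m[X1→φ2] = [F, T]
r7 m[X1→φ3] = [T, T]
r7 m[X0→φ2] = [T, T]
r7 m[X0→φ3] = [T, F]
r8 m[φ0→X7] = [T, T]
r8 m[φ0→X9] = [F, T]
r8 m[φ1→X7] = [T, F]
r8 m[φ1→X1] = [T, T]
r8 m[φ2→X1] = [T, T]
r8 m[φ2→X0] = [T, F]
r8 m[φ3→X1] = [F, T]
r8 m[φ3→X0] = [T, T]
r8 m[X7→φ0] = [T, F]
r8 m[X7→φ1] = [T, T]
r8 m[X9→φ0] = [T, T]
r8 m[X1→φ1] = [F, T]
r8 m[X1→φ2] = [F, T]
r8 m[X1→φ3] = [T, T]
r8 m[X0→φ2] = [T, T]
r8 m[X0→φ3] = [T, F]
r9 m[φ0→X7] = [T, T]
r9 m[φ0→X9] = [F, T]
r9 m[φ1→X7] = [T, F]
r9 m[φ1→X1] = [T, T]
r9 m[φ2→X1] = [T, T]
r9 m[φ2→X0] = [T, F]
r9 m[φ3→X1] = [F, T]
r9 m[φ3→X0] = [T, T]
r9 m[X7→φ0] = [T, F]
r9 m[X7→φ1] = [T, T]
r9 m[X9→φ0] = [T, T]
r9 m[X1→φ1] = [F, T]
r9 m[X1→φ2] = [F, T]
r9 m[X1→φ3] = [T, T]
r9 m[X0→φ2] = [T, T]
r9 m[X0→φ3] = [T, F]
r10 m[φ0→X7] = [T, T]
r10 m[φ0→X9] = [F, T]
r10 m[φ1→X7] = [T, F]
r10 m[φ1→X1] = [T, T]
r10 m[φ2→X1] = [T, T]
r10 m[φ2→X0] = [T, F]
r10 m[φ3→X1] = [F, T]
r10 m[φ3→X0] = [T, T]
r10 m[X7→φ0] = [T, F]
r10 m[X7→φ1] = [T, T]
r10 m[X9→φ0] = [T, T]
r10 m[X1→φ1] = [F, T]
r10 m[X1→φ2] = [F, T]
r10 m[X1→φ3] = [T, T]
r10 m[X0→φ2] = [T, T]
r10 m[X0→φ3] = [T, F]
r11 m[φ0→X7] = [T, T]
r11 m[φ0→X9] = [F, T]
r11 m[φ1→X7] = [T, F]
r11 m[φ1→X1] = [T, T]
r11 m[φ2→X1] = [T, T]
r11 m[φ2→X0] = [T, F]
r11 m[φ3→X1] = [F, T]
r11 m[φ3→X0] = [T, T]
r11 m[X7→φ0] = [T, F]
r11 m[X7→φ1] = [T, T]
r11 m[X9→φ0] = [T, T]
r11 m[X1→φ1] = [F, T]
r11 m[X1→φ2] = [F, T]
r11 m[X1→φ3] = [T, T]
r11 m[X0→φ2] = [T, T]
r11 m[X0→φ3] = [T, F]
r12 m[φ0→X7] = [T, T]
r12 m[φ0→X9] = [F, T]
r12 m[φ1→X7] = [T, F]
r12 m[φ1→X1] = [T, T]
r12 m[φ2→X1] = [T, T]
r12 m[φ2→X0] = [T, F]
r12 m[φ3→X1] = [F, T]
r12 m[φ3→X0] = [T, T]
r12 m[X7→φ0] = [T, F]
r12 m[X7→φ1] = [T, T]
r12 m[X9→φ0] = [T, T]
r12 m[X1→φ1] = [F, T]
r12 m[X1→φ2] = [F, T]
r12 m[X1→φ3] = [T, T]
r12 m[X0→φ2] = [T, T]
r12 m[X0→φ3] = [T, F]
r13 m[φ0→X7] = [T, T]
r13 m[φ0→X9] = [F, T]
r13 m[φ1→X7] = [T, F]
r13 m[φ1→X1] = [T, T]
r13 m[φ2→X1] = [T, T]
r13 m[φ2→X0] = [T, F]
r13 m[φ3→X1] = [F, T]
r13 m[φ3→X0] = [T, T]
r13 m[X7→φ0] = [T, F]
r13 m[X7→φ1] = [T, T]
r13 m[X9→φ0] = [T, T]
r13 m[X1→φ1] = [F, T]
r13 m[X1→φ2] = [F, T]
r13 m[X1→φ3] = [T, T]
r13 m[X0→φ2] = [T, T]
r13 m[X0→φ3] = [T, F]
r14 m[φ0→X7] = [T, T]
r14 m[φ0→X9] = [F, T]
r14 m[φ1→X7] = [T, F]
r14 m[φ1→X1] = [T, T]
r14 m[φ2→X1] = [T, T]
r14 m[φ2→X0] = [T, F]
r14 m[φ3→X1] = [F, T]
r14 m[φ3→X0] = [T, T]
r14 m[X7→φ0] = [T, F]
r14 m[X7→φ1] = [T, T]
r14 m[X9→φ0] = [T, T]
r14 m[X1→φ1] = [F, T]
r14 m[X1→φ2] = [F, T]
r14 m[X1→φ3] = [T, T]
r14 m[X0→φ2] = [T, T]
r14 m[X0→φ3] = [T, F]
r15 m[φ0→X7] = [T, T]
r15 m[φ0→X9] = [F, T]
r15 m[φ1→X7] = [T, F]
r15 m[φ1→X1] = [T, T]
r15 m[φ2→X1] = [T, T]
r15 m[φ2→X0] = [T, F]
r15 m[φ3→X1] = [F, T]
r15 m[φ3→X0] = [T, T]
r15 m[X7→φ0] = [T, F]
r15 m[X7→φ1] = [T, T]
r15 m[X9→φ0] = [T, T]
r15 m[X1→φ1] = [F, T]
r15 m[X1→φ2] = [F, T]
r15 m[X1→φ3] = [T, T]
r15 m[X0→φ2] = [T, T]
r15 m[X0→φ3] = [T, F]
fixed point reached at round 6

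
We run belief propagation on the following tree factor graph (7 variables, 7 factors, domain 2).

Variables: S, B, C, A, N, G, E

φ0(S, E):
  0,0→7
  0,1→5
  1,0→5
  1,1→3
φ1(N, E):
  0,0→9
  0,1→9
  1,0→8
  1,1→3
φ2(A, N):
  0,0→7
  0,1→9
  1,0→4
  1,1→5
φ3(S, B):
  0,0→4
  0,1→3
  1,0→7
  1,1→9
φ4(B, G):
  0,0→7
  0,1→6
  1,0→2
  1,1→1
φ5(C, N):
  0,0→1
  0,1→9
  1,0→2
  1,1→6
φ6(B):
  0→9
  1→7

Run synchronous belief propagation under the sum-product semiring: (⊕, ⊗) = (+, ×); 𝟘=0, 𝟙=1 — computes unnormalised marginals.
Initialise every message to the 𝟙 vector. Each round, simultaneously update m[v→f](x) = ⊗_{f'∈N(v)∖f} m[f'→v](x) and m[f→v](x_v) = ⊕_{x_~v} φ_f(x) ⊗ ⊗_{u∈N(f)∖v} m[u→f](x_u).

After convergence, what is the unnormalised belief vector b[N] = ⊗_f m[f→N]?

init: all messages = 𝟙 over 2 values
r1 m[φ0→S] = [12, 8]
r1 m[φ0→E] = [12, 8]
r1 m[φ1→N] = [18, 11]
r1 m[φ1→E] = [17, 12]
r1 m[φ2→A] = [16, 9]
r1 m[φ2→N] = [11, 14]
r1 m[φ3→S] = [7, 16]
r1 m[φ3→B] = [11, 12]
r1 m[φ4→B] = [13, 3]
r1 m[φ4→G] = [9, 7]
r1 m[φ5→C] = [10, 8]
r1 m[φ5→N] = [3, 15]
r1 m[φ6→B] = [9, 7]
r1 m[S→φ0] = [1, 1]
r1 m[S→φ3] = [1, 1]
r1 m[B→φ3] = [1, 1]
r1 m[B→φ4] = [1, 1]
r1 m[B→φ6] = [1, 1]
r1 m[C→φ5] = [1, 1]
r1 m[A→φ2] = [1, 1]
r1 m[N→φ1] = [1, 1]
r1 m[N→φ2] = [1, 1]
r1 m[N→φ5] = [1, 1]
r1 m[G→φ4] = [1, 1]
r1 m[E→φ0] = [1, 1]
r1 m[E→φ1] = [1, 1]
r2 m[φ0→S] = [12, 8]
r2 m[φ0→E] = [12, 8]
r2 m[φ1→N] = [18, 11]
r2 m[φ1→E] = [17, 12]
r2 m[φ2→A] = [16, 9]
r2 m[φ2→N] = [11, 14]
r2 m[φ3→S] = [7, 16]
r2 m[φ3→B] = [11, 12]
r2 m[φ4→B] = [13, 3]
r2 m[φ4→G] = [9, 7]
r2 m[φ5→C] = [10, 8]
r2 m[φ5→N] = [3, 15]
r2 m[φ6→B] = [9, 7]
r2 m[S→φ0] = [7, 16]
r2 m[S→φ3] = [12, 8]
r2 m[B→φ3] = [117, 21]
r2 m[B→φ4] = [99, 84]
r2 m[B→φ6] = [143, 36]
r2 m[C→φ5] = [1, 1]
r2 m[A→φ2] = [1, 1]
r2 m[N→φ1] = [33, 210]
r2 m[N→φ2] = [54, 165]
r2 m[N→φ5] = [198, 154]
r2 m[G→φ4] = [1, 1]
r2 m[E→φ0] = [17, 12]
r2 m[E→φ1] = [12, 8]
r3 m[φ0→S] = [179, 121]
r3 m[φ0→E] = [129, 83]
r3 m[φ1→N] = [180, 120]
r3 m[φ1→E] = [1977, 927]
r3 m[φ2→A] = [1863, 1041]
r3 m[φ2→N] = [11, 14]
r3 m[φ3→S] = [531, 1008]
r3 m[φ3→B] = [104, 108]
r3 m[φ4→B] = [13, 3]
r3 m[φ4→G] = [861, 678]
r3 m[φ5→C] = [1584, 1320]
r3 m[φ5→N] = [3, 15]
r3 m[φ6→B] = [9, 7]
r3 m[S→φ0] = [7, 16]
r3 m[S→φ3] = [12, 8]
r3 m[B→φ3] = [117, 21]
r3 m[B→φ4] = [99, 84]
r3 m[B→φ6] = [143, 36]
r3 m[C→φ5] = [1, 1]
r3 m[A→φ2] = [1, 1]
r3 m[N→φ1] = [33, 210]
r3 m[N→φ2] = [54, 165]
r3 m[N→φ5] = [198, 154]
r3 m[G→φ4] = [1, 1]
r3 m[E→φ0] = [17, 12]
r3 m[E→φ1] = [12, 8]
r4 m[φ0→S] = [179, 121]
r4 m[φ0→E] = [129, 83]
r4 m[φ1→N] = [180, 120]
r4 m[φ1→E] = [1977, 927]
r4 m[φ2→A] = [1863, 1041]
r4 m[φ2→N] = [11, 14]
r4 m[φ3→S] = [531, 1008]
r4 m[φ3→B] = [104, 108]
r4 m[φ4→B] = [13, 3]
r4 m[φ4→G] = [861, 678]
r4 m[φ5→C] = [1584, 1320]
r4 m[φ5→N] = [3, 15]
r4 m[φ6→B] = [9, 7]
r4 m[S→φ0] = [531, 1008]
r4 m[S→φ3] = [179, 121]
r4 m[B→φ3] = [117, 21]
r4 m[B→φ4] = [936, 756]
r4 m[B→φ6] = [1352, 324]
r4 m[C→φ5] = [1, 1]
r4 m[A→φ2] = [1, 1]
r4 m[N→φ1] = [33, 210]
r4 m[N→φ2] = [540, 1800]
r4 m[N→φ5] = [1980, 1680]
r4 m[G→φ4] = [1, 1]
r4 m[E→φ0] = [1977, 927]
r4 m[E→φ1] = [129, 83]
r5 m[φ0→S] = [18474, 12666]
r5 m[φ0→E] = [8757, 5679]
r5 m[φ1→N] = [1908, 1281]
r5 m[φ1→E] = [1977, 927]
r5 m[φ2→A] = [19980, 11160]
r5 m[φ2→N] = [11, 14]
r5 m[φ3→S] = [531, 1008]
r5 m[φ3→B] = [1563, 1626]
r5 m[φ4→B] = [13, 3]
r5 m[φ4→G] = [8064, 6372]
r5 m[φ5→C] = [17100, 14040]
r5 m[φ5→N] = [3, 15]
r5 m[φ6→B] = [9, 7]
r5 m[S→φ0] = [531, 1008]
r5 m[S→φ3] = [179, 121]
r5 m[B→φ3] = [117, 21]
r5 m[B→φ4] = [936, 756]
r5 m[B→φ6] = [1352, 324]
r5 m[C→φ5] = [1, 1]
r5 m[A→φ2] = [1, 1]
r5 m[N→φ1] = [33, 210]
r5 m[N→φ2] = [540, 1800]
r5 m[N→φ5] = [1980, 1680]
r5 m[G→φ4] = [1, 1]
r5 m[E→φ0] = [1977, 927]
r5 m[E→φ1] = [129, 83]
r6 m[φ0→S] = [18474, 12666]
r6 m[φ0→E] = [8757, 5679]
r6 m[φ1→N] = [1908, 1281]
r6 m[φ1→E] = [1977, 927]
r6 m[φ2→A] = [19980, 11160]
r6 m[φ2→N] = [11, 14]
r6 m[φ3→S] = [531, 1008]
r6 m[φ3→B] = [1563, 1626]
r6 m[φ4→B] = [13, 3]
r6 m[φ4→G] = [8064, 6372]
r6 m[φ5→C] = [17100, 14040]
r6 m[φ5→N] = [3, 15]
r6 m[φ6→B] = [9, 7]
r6 m[S→φ0] = [531, 1008]
r6 m[S→φ3] = [18474, 12666]
r6 m[B→φ3] = [117, 21]
r6 m[B→φ4] = [14067, 11382]
r6 m[B→φ6] = [20319, 4878]
r6 m[C→φ5] = [1, 1]
r6 m[A→φ2] = [1, 1]
r6 m[N→φ1] = [33, 210]
r6 m[N→φ2] = [5724, 19215]
r6 m[N→φ5] = [20988, 17934]
r6 m[G→φ4] = [1, 1]
r6 m[E→φ0] = [1977, 927]
r6 m[E→φ1] = [8757, 5679]
r7 m[φ0→S] = [18474, 12666]
r7 m[φ0→E] = [8757, 5679]
r7 m[φ1→N] = [129924, 87093]
r7 m[φ1→E] = [1977, 927]
r7 m[φ2→A] = [213003, 118971]
r7 m[φ2→N] = [11, 14]
r7 m[φ3→S] = [531, 1008]
r7 m[φ3→B] = [162558, 169416]
r7 m[φ4→B] = [13, 3]
r7 m[φ4→G] = [121233, 95784]
r7 m[φ5→C] = [182394, 149580]
r7 m[φ5→N] = [3, 15]
r7 m[φ6→B] = [9, 7]
r7 m[S→φ0] = [531, 1008]
r7 m[S→φ3] = [18474, 12666]
r7 m[B→φ3] = [117, 21]
r7 m[B→φ4] = [14067, 11382]
r7 m[B→φ6] = [20319, 4878]
r7 m[C→φ5] = [1, 1]
r7 m[A→φ2] = [1, 1]
r7 m[N→φ1] = [33, 210]
r7 m[N→φ2] = [5724, 19215]
r7 m[N→φ5] = [20988, 17934]
r7 m[G→φ4] = [1, 1]
r7 m[E→φ0] = [1977, 927]
r7 m[E→φ1] = [8757, 5679]
r8 m[φ0→S] = [18474, 12666]
r8 m[φ0→E] = [8757, 5679]
r8 m[φ1→N] = [129924, 87093]
r8 m[φ1→E] = [1977, 927]
r8 m[φ2→A] = [213003, 118971]
r8 m[φ2→N] = [11, 14]
r8 m[φ3→S] = [531, 1008]
r8 m[φ3→B] = [162558, 169416]
r8 m[φ4→B] = [13, 3]
r8 m[φ4→G] = [121233, 95784]
r8 m[φ5→C] = [182394, 149580]
r8 m[φ5→N] = [3, 15]
r8 m[φ6→B] = [9, 7]
r8 m[S→φ0] = [531, 1008]
r8 m[S→φ3] = [18474, 12666]
r8 m[B→φ3] = [117, 21]
r8 m[B→φ4] = [1463022, 1185912]
r8 m[B→φ6] = [2113254, 508248]
r8 m[C→φ5] = [1, 1]
r8 m[A→φ2] = [1, 1]
r8 m[N→φ1] = [33, 210]
r8 m[N→φ2] = [389772, 1306395]
r8 m[N→φ5] = [1429164, 1219302]
r8 m[G→φ4] = [1, 1]
r8 m[E→φ0] = [1977, 927]
r8 m[E→φ1] = [8757, 5679]
r9 m[φ0→S] = [18474, 12666]
r9 m[φ0→E] = [8757, 5679]
r9 m[φ1→N] = [129924, 87093]
r9 m[φ1→E] = [1977, 927]
r9 m[φ2→A] = [14485959, 8091063]
r9 m[φ2→N] = [11, 14]
r9 m[φ3→S] = [531, 1008]
r9 m[φ3→B] = [162558, 169416]
r9 m[φ4→B] = [13, 3]
r9 m[φ4→G] = [12612978, 9964044]
r9 m[φ5→C] = [12402882, 10174140]
r9 m[φ5→N] = [3, 15]
r9 m[φ6→B] = [9, 7]
r9 m[S→φ0] = [531, 1008]
r9 m[S→φ3] = [18474, 12666]
r9 m[B→φ3] = [117, 21]
r9 m[B→φ4] = [1463022, 1185912]
r9 m[B→φ6] = [2113254, 508248]
r9 m[C→φ5] = [1, 1]
r9 m[A→φ2] = [1, 1]
r9 m[N→φ1] = [33, 210]
r9 m[N→φ2] = [389772, 1306395]
r9 m[N→φ5] = [1429164, 1219302]
r9 m[G→φ4] = [1, 1]
r9 m[E→φ0] = [1977, 927]
r9 m[E→φ1] = [8757, 5679]
r10 m[φ0→S] = [18474, 12666]
r10 m[φ0→E] = [8757, 5679]
r10 m[φ1→N] = [129924, 87093]
r10 m[φ1→E] = [1977, 927]
r10 m[φ2→A] = [14485959, 8091063]
r10 m[φ2→N] = [11, 14]
r10 m[φ3→S] = [531, 1008]
r10 m[φ3→B] = [162558, 169416]
r10 m[φ4→B] = [13, 3]
r10 m[φ4→G] = [12612978, 9964044]
r10 m[φ5→C] = [12402882, 10174140]
r10 m[φ5→N] = [3, 15]
r10 m[φ6→B] = [9, 7]
r10 m[S→φ0] = [531, 1008]
r10 m[S→φ3] = [18474, 12666]
r10 m[B→φ3] = [117, 21]
r10 m[B→φ4] = [1463022, 1185912]
r10 m[B→φ6] = [2113254, 508248]
r10 m[C→φ5] = [1, 1]
r10 m[A→φ2] = [1, 1]
r10 m[N→φ1] = [33, 210]
r10 m[N→φ2] = [389772, 1306395]
r10 m[N→φ5] = [1429164, 1219302]
r10 m[G→φ4] = [1, 1]
r10 m[E→φ0] = [1977, 927]
r10 m[E→φ1] = [8757, 5679]
fixed point reached at round 10
b[N] = ⊗ incoming = [4287492, 18289530]

b[N] = [4287492, 18289530]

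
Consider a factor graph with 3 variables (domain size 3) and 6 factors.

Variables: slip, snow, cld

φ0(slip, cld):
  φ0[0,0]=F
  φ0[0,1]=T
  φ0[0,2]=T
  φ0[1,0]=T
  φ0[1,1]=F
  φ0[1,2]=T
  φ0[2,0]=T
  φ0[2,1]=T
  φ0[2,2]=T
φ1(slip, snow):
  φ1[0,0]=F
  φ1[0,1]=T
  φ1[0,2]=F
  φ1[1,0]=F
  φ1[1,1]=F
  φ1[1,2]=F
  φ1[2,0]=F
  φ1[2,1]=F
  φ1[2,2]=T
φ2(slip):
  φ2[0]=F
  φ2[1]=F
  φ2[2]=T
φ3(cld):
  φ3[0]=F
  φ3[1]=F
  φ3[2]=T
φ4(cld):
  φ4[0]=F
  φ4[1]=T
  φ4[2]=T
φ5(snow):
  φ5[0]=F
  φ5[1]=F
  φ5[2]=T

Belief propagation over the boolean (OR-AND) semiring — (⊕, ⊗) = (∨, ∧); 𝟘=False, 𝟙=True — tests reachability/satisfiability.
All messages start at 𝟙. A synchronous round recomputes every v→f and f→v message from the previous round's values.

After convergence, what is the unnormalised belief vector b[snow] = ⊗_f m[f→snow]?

init: all messages = 𝟙 over 3 values
r1 m[φ0→slip] = [T, T, T]
r1 m[φ0→cld] = [T, T, T]
r1 m[φ1→slip] = [T, F, T]
r1 m[φ1→snow] = [F, T, T]
r1 m[φ2→slip] = [F, F, T]
r1 m[φ3→cld] = [F, F, T]
r1 m[φ4→cld] = [F, T, T]
r1 m[φ5→snow] = [F, F, T]
r1 m[slip→φ0] = [T, T, T]
r1 m[slip→φ1] = [T, T, T]
r1 m[slip→φ2] = [T, T, T]
r1 m[snow→φ1] = [T, T, T]
r1 m[snow→φ5] = [T, T, T]
r1 m[cld→φ0] = [T, T, T]
r1 m[cld→φ3] = [T, T, T]
r1 m[cld→φ4] = [T, T, T]
r2 m[φ0→slip] = [T, T, T]
r2 m[φ0→cld] = [T, T, T]
r2 m[φ1→slip] = [T, F, T]
r2 m[φ1→snow] = [F, T, T]
r2 m[φ2→slip] = [F, F, T]
r2 m[φ3→cld] = [F, F, T]
r2 m[φ4→cld] = [F, T, T]
r2 m[φ5→snow] = [F, F, T]
r2 m[slip→φ0] = [F, F, T]
r2 m[slip→φ1] = [F, F, T]
r2 m[slip→φ2] = [T, F, T]
r2 m[snow→φ1] = [F, F, T]
r2 m[snow→φ5] = [F, T, T]
r2 m[cld→φ0] = [F, F, T]
r2 m[cld→φ3] = [F, T, T]
r2 m[cld→φ4] = [F, F, T]
r3 m[φ0→slip] = [T, T, T]
r3 m[φ0→cld] = [T, T, T]
r3 m[φ1→slip] = [F, F, T]
r3 m[φ1→snow] = [F, F, T]
r3 m[φ2→slip] = [F, F, T]
r3 m[φ3→cld] = [F, F, T]
r3 m[φ4→cld] = [F, T, T]
r3 m[φ5→snow] = [F, F, T]
r3 m[slip→φ0] = [F, F, T]
r3 m[slip→φ1] = [F, F, T]
r3 m[slip→φ2] = [T, F, T]
r3 m[snow→φ1] = [F, F, T]
r3 m[snow→φ5] = [F, T, T]
r3 m[cld→φ0] = [F, F, T]
r3 m[cld→φ3] = [F, T, T]
r3 m[cld→φ4] = [F, F, T]
r4 m[φ0→slip] = [T, T, T]
r4 m[φ0→cld] = [T, T, T]
r4 m[φ1→slip] = [F, F, T]
r4 m[φ1→snow] = [F, F, T]
r4 m[φ2→slip] = [F, F, T]
r4 m[φ3→cld] = [F, F, T]
r4 m[φ4→cld] = [F, T, T]
r4 m[φ5→snow] = [F, F, T]
r4 m[slip→φ0] = [F, F, T]
r4 m[slip→φ1] = [F, F, T]
r4 m[slip→φ2] = [F, F, T]
r4 m[snow→φ1] = [F, F, T]
r4 m[snow→φ5] = [F, F, T]
r4 m[cld→φ0] = [F, F, T]
r4 m[cld→φ3] = [F, T, T]
r4 m[cld→φ4] = [F, F, T]
r5 m[φ0→slip] = [T, T, T]
r5 m[φ0→cld] = [T, T, T]
r5 m[φ1→slip] = [F, F, T]
r5 m[φ1→snow] = [F, F, T]
r5 m[φ2→slip] = [F, F, T]
r5 m[φ3→cld] = [F, F, T]
r5 m[φ4→cld] = [F, T, T]
r5 m[φ5→snow] = [F, F, T]
r5 m[slip→φ0] = [F, F, T]
r5 m[slip→φ1] = [F, F, T]
r5 m[slip→φ2] = [F, F, T]
r5 m[snow→φ1] = [F, F, T]
r5 m[snow→φ5] = [F, F, T]
r5 m[cld→φ0] = [F, F, T]
r5 m[cld→φ3] = [F, T, T]
r5 m[cld→φ4] = [F, F, T]
fixed point reached at round 5
b[snow] = ⊗ incoming = [F, F, T]

b[snow] = [F, F, T]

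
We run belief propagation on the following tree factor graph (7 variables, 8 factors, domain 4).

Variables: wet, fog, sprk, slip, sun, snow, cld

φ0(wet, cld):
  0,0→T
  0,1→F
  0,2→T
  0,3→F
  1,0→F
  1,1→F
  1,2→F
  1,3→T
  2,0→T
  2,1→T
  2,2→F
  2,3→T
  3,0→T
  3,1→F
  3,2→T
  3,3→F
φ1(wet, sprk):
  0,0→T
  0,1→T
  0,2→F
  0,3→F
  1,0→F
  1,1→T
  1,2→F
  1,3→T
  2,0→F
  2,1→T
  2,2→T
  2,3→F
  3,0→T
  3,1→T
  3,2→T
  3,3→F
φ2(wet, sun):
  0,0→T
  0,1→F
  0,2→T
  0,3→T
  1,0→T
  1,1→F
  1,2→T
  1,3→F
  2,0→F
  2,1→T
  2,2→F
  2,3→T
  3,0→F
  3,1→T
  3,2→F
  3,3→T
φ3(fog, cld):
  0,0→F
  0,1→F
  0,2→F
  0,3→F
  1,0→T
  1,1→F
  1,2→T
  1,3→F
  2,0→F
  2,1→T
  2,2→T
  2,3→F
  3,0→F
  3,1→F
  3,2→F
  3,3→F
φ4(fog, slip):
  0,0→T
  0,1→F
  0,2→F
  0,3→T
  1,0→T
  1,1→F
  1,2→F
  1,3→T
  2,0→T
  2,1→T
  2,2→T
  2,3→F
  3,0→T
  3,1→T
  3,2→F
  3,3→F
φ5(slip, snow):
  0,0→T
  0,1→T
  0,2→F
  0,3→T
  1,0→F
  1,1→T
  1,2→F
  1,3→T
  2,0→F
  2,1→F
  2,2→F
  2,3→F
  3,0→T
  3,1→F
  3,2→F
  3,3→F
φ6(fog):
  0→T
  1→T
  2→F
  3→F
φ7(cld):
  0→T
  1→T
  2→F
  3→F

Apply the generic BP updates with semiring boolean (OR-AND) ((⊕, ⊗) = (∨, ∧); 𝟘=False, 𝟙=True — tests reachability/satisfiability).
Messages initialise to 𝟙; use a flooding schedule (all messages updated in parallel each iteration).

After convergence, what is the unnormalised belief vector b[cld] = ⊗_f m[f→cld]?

init: all messages = 𝟙 over 4 values
r1 m[φ0→wet] = [T, T, T, T]
r1 m[φ0→cld] = [T, T, T, T]
r1 m[φ1→wet] = [T, T, T, T]
r1 m[φ1→sprk] = [T, T, T, T]
r1 m[φ2→wet] = [T, T, T, T]
r1 m[φ2→sun] = [T, T, T, T]
r1 m[φ3→fog] = [F, T, T, F]
r1 m[φ3→cld] = [T, T, T, F]
r1 m[φ4→fog] = [T, T, T, T]
r1 m[φ4→slip] = [T, T, T, T]
r1 m[φ5→slip] = [T, T, F, T]
r1 m[φ5→snow] = [T, T, F, T]
r1 m[φ6→fog] = [T, T, F, F]
r1 m[φ7→cld] = [T, T, F, F]
r1 m[wet→φ0] = [T, T, T, T]
r1 m[wet→φ1] = [T, T, T, T]
r1 m[wet→φ2] = [T, T, T, T]
r1 m[fog→φ3] = [T, T, T, T]
r1 m[fog→φ4] = [T, T, T, T]
r1 m[fog→φ6] = [T, T, T, T]
r1 m[sprk→φ1] = [T, T, T, T]
r1 m[slip→φ4] = [T, T, T, T]
r1 m[slip→φ5] = [T, T, T, T]
r1 m[sun→φ2] = [T, T, T, T]
r1 m[snow→φ5] = [T, T, T, T]
r1 m[cld→φ0] = [T, T, T, T]
r1 m[cld→φ3] = [T, T, T, T]
r1 m[cld→φ7] = [T, T, T, T]
r2 m[φ0→wet] = [T, T, T, T]
r2 m[φ0→cld] = [T, T, T, T]
r2 m[φ1→wet] = [T, T, T, T]
r2 m[φ1→sprk] = [T, T, T, T]
r2 m[φ2→wet] = [T, T, T, T]
r2 m[φ2→sun] = [T, T, T, T]
r2 m[φ3→fog] = [F, T, T, F]
r2 m[φ3→cld] = [T, T, T, F]
r2 m[φ4→fog] = [T, T, T, T]
r2 m[φ4→slip] = [T, T, T, T]
r2 m[φ5→slip] = [T, T, F, T]
r2 m[φ5→snow] = [T, T, F, T]
r2 m[φ6→fog] = [T, T, F, F]
r2 m[φ7→cld] = [T, T, F, F]
r2 m[wet→φ0] = [T, T, T, T]
r2 m[wet→φ1] = [T, T, T, T]
r2 m[wet→φ2] = [T, T, T, T]
r2 m[fog→φ3] = [T, T, F, F]
r2 m[fog→φ4] = [F, T, F, F]
r2 m[fog→φ6] = [F, T, T, F]
r2 m[sprk→φ1] = [T, T, T, T]
r2 m[slip→φ4] = [T, T, F, T]
r2 m[slip→φ5] = [T, T, T, T]
r2 m[sun→φ2] = [T, T, T, T]
r2 m[snow→φ5] = [T, T, T, T]
r2 m[cld→φ0] = [T, T, F, F]
r2 m[cld→φ3] = [T, T, F, F]
r2 m[cld→φ7] = [T, T, T, F]
r3 m[φ0→wet] = [T, F, T, T]
r3 m[φ0→cld] = [T, T, T, T]
r3 m[φ1→wet] = [T, T, T, T]
r3 m[φ1→sprk] = [T, T, T, T]
r3 m[φ2→wet] = [T, T, T, T]
r3 m[φ2→sun] = [T, T, T, T]
r3 m[φ3→fog] = [F, T, T, F]
r3 m[φ3→cld] = [T, F, T, F]
r3 m[φ4→fog] = [T, T, T, T]
r3 m[φ4→slip] = [T, F, F, T]
r3 m[φ5→slip] = [T, T, F, T]
r3 m[φ5→snow] = [T, T, F, T]
r3 m[φ6→fog] = [T, T, F, F]
r3 m[φ7→cld] = [T, T, F, F]
r3 m[wet→φ0] = [T, T, T, T]
r3 m[wet→φ1] = [T, T, T, T]
r3 m[wet→φ2] = [T, T, T, T]
r3 m[fog→φ3] = [T, T, F, F]
r3 m[fog→φ4] = [F, T, F, F]
r3 m[fog→φ6] = [F, T, T, F]
r3 m[sprk→φ1] = [T, T, T, T]
r3 m[slip→φ4] = [T, T, F, T]
r3 m[slip→φ5] = [T, T, T, T]
r3 m[sun→φ2] = [T, T, T, T]
r3 m[snow→φ5] = [T, T, T, T]
r3 m[cld→φ0] = [T, T, F, F]
r3 m[cld→φ3] = [T, T, F, F]
r3 m[cld→φ7] = [T, T, T, F]
r4 m[φ0→wet] = [T, F, T, T]
r4 m[φ0→cld] = [T, T, T, T]
r4 m[φ1→wet] = [T, T, T, T]
r4 m[φ1→sprk] = [T, T, T, T]
r4 m[φ2→wet] = [T, T, T, T]
r4 m[φ2→sun] = [T, T, T, T]
r4 m[φ3→fog] = [F, T, T, F]
r4 m[φ3→cld] = [T, F, T, F]
r4 m[φ4→fog] = [T, T, T, T]
r4 m[φ4→slip] = [T, F, F, T]
r4 m[φ5→slip] = [T, T, F, T]
r4 m[φ5→snow] = [T, T, F, T]
r4 m[φ6→fog] = [T, T, F, F]
r4 m[φ7→cld] = [T, T, F, F]
r4 m[wet→φ0] = [T, T, T, T]
r4 m[wet→φ1] = [T, F, T, T]
r4 m[wet→φ2] = [T, F, T, T]
r4 m[fog→φ3] = [T, T, F, F]
r4 m[fog→φ4] = [F, T, F, F]
r4 m[fog→φ6] = [F, T, T, F]
r4 m[sprk→φ1] = [T, T, T, T]
r4 m[slip→φ4] = [T, T, F, T]
r4 m[slip→φ5] = [T, F, F, T]
r4 m[sun→φ2] = [T, T, T, T]
r4 m[snow→φ5] = [T, T, T, T]
r4 m[cld→φ0] = [T, F, F, F]
r4 m[cld→φ3] = [T, T, F, F]
r4 m[cld→φ7] = [T, F, T, F]
r5 m[φ0→wet] = [T, F, T, T]
r5 m[φ0→cld] = [T, T, T, T]
r5 m[φ1→wet] = [T, T, T, T]
r5 m[φ1→sprk] = [T, T, T, F]
r5 m[φ2→wet] = [T, T, T, T]
r5 m[φ2→sun] = [T, T, T, T]
r5 m[φ3→fog] = [F, T, T, F]
r5 m[φ3→cld] = [T, F, T, F]
r5 m[φ4→fog] = [T, T, T, T]
r5 m[φ4→slip] = [T, F, F, T]
r5 m[φ5→slip] = [T, T, F, T]
r5 m[φ5→snow] = [T, T, F, T]
r5 m[φ6→fog] = [T, T, F, F]
r5 m[φ7→cld] = [T, T, F, F]
r5 m[wet→φ0] = [T, T, T, T]
r5 m[wet→φ1] = [T, F, T, T]
r5 m[wet→φ2] = [T, F, T, T]
r5 m[fog→φ3] = [T, T, F, F]
r5 m[fog→φ4] = [F, T, F, F]
r5 m[fog→φ6] = [F, T, T, F]
r5 m[sprk→φ1] = [T, T, T, T]
r5 m[slip→φ4] = [T, T, F, T]
r5 m[slip→φ5] = [T, F, F, T]
r5 m[sun→φ2] = [T, T, T, T]
r5 m[snow→φ5] = [T, T, T, T]
r5 m[cld→φ0] = [T, F, F, F]
r5 m[cld→φ3] = [T, T, F, F]
r5 m[cld→φ7] = [T, F, T, F]
r6 m[φ0→wet] = [T, F, T, T]
r6 m[φ0→cld] = [T, T, T, T]
r6 m[φ1→wet] = [T, T, T, T]
r6 m[φ1→sprk] = [T, T, T, F]
r6 m[φ2→wet] = [T, T, T, T]
r6 m[φ2→sun] = [T, T, T, T]
r6 m[φ3→fog] = [F, T, T, F]
r6 m[φ3→cld] = [T, F, T, F]
r6 m[φ4→fog] = [T, T, T, T]
r6 m[φ4→slip] = [T, F, F, T]
r6 m[φ5→slip] = [T, T, F, T]
r6 m[φ5→snow] = [T, T, F, T]
r6 m[φ6→fog] = [T, T, F, F]
r6 m[φ7→cld] = [T, T, F, F]
r6 m[wet→φ0] = [T, T, T, T]
r6 m[wet→φ1] = [T, F, T, T]
r6 m[wet→φ2] = [T, F, T, T]
r6 m[fog→φ3] = [T, T, F, F]
r6 m[fog→φ4] = [F, T, F, F]
r6 m[fog→φ6] = [F, T, T, F]
r6 m[sprk→φ1] = [T, T, T, T]
r6 m[slip→φ4] = [T, T, F, T]
r6 m[slip→φ5] = [T, F, F, T]
r6 m[sun→φ2] = [T, T, T, T]
r6 m[snow→φ5] = [T, T, T, T]
r6 m[cld→φ0] = [T, F, F, F]
r6 m[cld→φ3] = [T, T, F, F]
r6 m[cld→φ7] = [T, F, T, F]
fixed point reached at round 6
b[cld] = ⊗ incoming = [T, F, F, F]

b[cld] = [T, F, F, F]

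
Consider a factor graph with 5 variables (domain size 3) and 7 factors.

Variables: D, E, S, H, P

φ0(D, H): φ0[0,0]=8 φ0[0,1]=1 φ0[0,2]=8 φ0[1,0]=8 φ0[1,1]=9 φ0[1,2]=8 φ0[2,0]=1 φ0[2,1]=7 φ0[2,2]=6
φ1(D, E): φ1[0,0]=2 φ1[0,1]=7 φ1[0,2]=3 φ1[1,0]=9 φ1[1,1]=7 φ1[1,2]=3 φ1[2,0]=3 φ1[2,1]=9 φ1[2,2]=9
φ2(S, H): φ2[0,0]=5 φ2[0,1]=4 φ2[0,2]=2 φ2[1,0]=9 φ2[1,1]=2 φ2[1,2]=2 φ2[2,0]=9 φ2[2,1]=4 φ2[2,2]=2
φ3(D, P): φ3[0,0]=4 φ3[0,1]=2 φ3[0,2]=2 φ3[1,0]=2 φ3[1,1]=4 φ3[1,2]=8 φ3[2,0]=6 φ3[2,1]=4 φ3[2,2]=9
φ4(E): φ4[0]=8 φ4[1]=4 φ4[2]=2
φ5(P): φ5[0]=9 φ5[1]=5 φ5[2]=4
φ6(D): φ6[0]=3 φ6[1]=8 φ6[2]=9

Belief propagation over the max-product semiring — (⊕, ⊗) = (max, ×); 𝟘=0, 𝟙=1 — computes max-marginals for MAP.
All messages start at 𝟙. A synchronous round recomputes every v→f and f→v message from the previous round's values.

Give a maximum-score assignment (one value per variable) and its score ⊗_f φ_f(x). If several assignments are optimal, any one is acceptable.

assignment: (D=1, E=0, S=1, H=0, P=2); score = 1327104

init: all messages = 𝟙 over 3 values
r1 m[φ0→D] = [8, 9, 7]
r1 m[φ0→H] = [8, 9, 8]
r1 m[φ1→D] = [7, 9, 9]
r1 m[φ1→E] = [9, 9, 9]
r1 m[φ2→S] = [5, 9, 9]
r1 m[φ2→H] = [9, 4, 2]
r1 m[φ3→D] = [4, 8, 9]
r1 m[φ3→P] = [6, 4, 9]
r1 m[φ4→E] = [8, 4, 2]
r1 m[φ5→P] = [9, 5, 4]
r1 m[φ6→D] = [3, 8, 9]
r1 m[D→φ0] = [1, 1, 1]
r1 m[D→φ1] = [1, 1, 1]
r1 m[D→φ3] = [1, 1, 1]
r1 m[D→φ6] = [1, 1, 1]
r1 m[E→φ1] = [1, 1, 1]
r1 m[E→φ4] = [1, 1, 1]
r1 m[S→φ2] = [1, 1, 1]
r1 m[H→φ0] = [1, 1, 1]
r1 m[H→φ2] = [1, 1, 1]
r1 m[P→φ3] = [1, 1, 1]
r1 m[P→φ5] = [1, 1, 1]
r2 m[φ0→D] = [8, 9, 7]
r2 m[φ0→H] = [8, 9, 8]
r2 m[φ1→D] = [7, 9, 9]
r2 m[φ1→E] = [9, 9, 9]
r2 m[φ2→S] = [5, 9, 9]
r2 m[φ2→H] = [9, 4, 2]
r2 m[φ3→D] = [4, 8, 9]
r2 m[φ3→P] = [6, 4, 9]
r2 m[φ4→E] = [8, 4, 2]
r2 m[φ5→P] = [9, 5, 4]
r2 m[φ6→D] = [3, 8, 9]
r2 m[D→φ0] = [84, 576, 729]
r2 m[D→φ1] = [96, 576, 567]
r2 m[D→φ3] = [168, 648, 567]
r2 m[D→φ6] = [224, 648, 567]
r2 m[E→φ1] = [8, 4, 2]
r2 m[E→φ4] = [9, 9, 9]
r2 m[S→φ2] = [1, 1, 1]
r2 m[H→φ0] = [9, 4, 2]
r2 m[H→φ2] = [8, 9, 8]
r2 m[P→φ3] = [9, 5, 4]
r2 m[P→φ5] = [6, 4, 9]
r3 m[φ0→D] = [72, 72, 28]
r3 m[φ0→H] = [4608, 5184, 4608]
r3 m[φ1→D] = [28, 72, 36]
r3 m[φ1→E] = [5184, 5103, 5103]
r3 m[φ2→S] = [40, 72, 72]
r3 m[φ2→H] = [9, 4, 2]
r3 m[φ3→D] = [36, 32, 54]
r3 m[φ3→P] = [3402, 2592, 5184]
r3 m[φ4→E] = [8, 4, 2]
r3 m[φ5→P] = [9, 5, 4]
r3 m[φ6→D] = [3, 8, 9]
r3 m[D→φ0] = [84, 576, 729]
r3 m[D→φ1] = [96, 576, 567]
r3 m[D→φ3] = [168, 648, 567]
r3 m[D→φ6] = [224, 648, 567]
r3 m[E→φ1] = [8, 4, 2]
r3 m[E→φ4] = [9, 9, 9]
r3 m[S→φ2] = [1, 1, 1]
r3 m[H→φ0] = [9, 4, 2]
r3 m[H→φ2] = [8, 9, 8]
r3 m[P→φ3] = [9, 5, 4]
r3 m[P→φ5] = [6, 4, 9]
r4 m[φ0→D] = [72, 72, 28]
r4 m[φ0→H] = [4608, 5184, 4608]
r4 m[φ1→D] = [28, 72, 36]
r4 m[φ1→E] = [5184, 5103, 5103]
r4 m[φ2→S] = [40, 72, 72]
r4 m[φ2→H] = [9, 4, 2]
r4 m[φ3→D] = [36, 32, 54]
r4 m[φ3→P] = [3402, 2592, 5184]
r4 m[φ4→E] = [8, 4, 2]
r4 m[φ5→P] = [9, 5, 4]
r4 m[φ6→D] = [3, 8, 9]
r4 m[D→φ0] = [3024, 18432, 17496]
r4 m[D→φ1] = [7776, 18432, 13608]
r4 m[D→φ3] = [6048, 41472, 9072]
r4 m[D→φ6] = [72576, 165888, 54432]
r4 m[E→φ1] = [8, 4, 2]
r4 m[E→φ4] = [5184, 5103, 5103]
r4 m[S→φ2] = [1, 1, 1]
r4 m[H→φ0] = [9, 4, 2]
r4 m[H→φ2] = [4608, 5184, 4608]
r4 m[P→φ3] = [9, 5, 4]
r4 m[P→φ5] = [3402, 2592, 5184]
r5 m[φ0→D] = [72, 72, 28]
r5 m[φ0→H] = [147456, 165888, 147456]
r5 m[φ1→D] = [28, 72, 36]
r5 m[φ1→E] = [165888, 129024, 122472]
r5 m[φ2→S] = [23040, 41472, 41472]
r5 m[φ2→H] = [9, 4, 2]
r5 m[φ3→D] = [36, 32, 54]
r5 m[φ3→P] = [82944, 165888, 331776]
r5 m[φ4→E] = [8, 4, 2]
r5 m[φ5→P] = [9, 5, 4]
r5 m[φ6→D] = [3, 8, 9]
r5 m[D→φ0] = [3024, 18432, 17496]
r5 m[D→φ1] = [7776, 18432, 13608]
r5 m[D→φ3] = [6048, 41472, 9072]
r5 m[D→φ6] = [72576, 165888, 54432]
r5 m[E→φ1] = [8, 4, 2]
r5 m[E→φ4] = [5184, 5103, 5103]
r5 m[S→φ2] = [1, 1, 1]
r5 m[H→φ0] = [9, 4, 2]
r5 m[H→φ2] = [4608, 5184, 4608]
r5 m[P→φ3] = [9, 5, 4]
r5 m[P→φ5] = [3402, 2592, 5184]
r6 m[φ0→D] = [72, 72, 28]
r6 m[φ0→H] = [147456, 165888, 147456]
r6 m[φ1→D] = [28, 72, 36]
r6 m[φ1→E] = [165888, 129024, 122472]
r6 m[φ2→S] = [23040, 41472, 41472]
r6 m[φ2→H] = [9, 4, 2]
r6 m[φ3→D] = [36, 32, 54]
r6 m[φ3→P] = [82944, 165888, 331776]
r6 m[φ4→E] = [8, 4, 2]
r6 m[φ5→P] = [9, 5, 4]
r6 m[φ6→D] = [3, 8, 9]
r6 m[D→φ0] = [3024, 18432, 17496]
r6 m[D→φ1] = [7776, 18432, 13608]
r6 m[D→φ3] = [6048, 41472, 9072]
r6 m[D→φ6] = [72576, 165888, 54432]
r6 m[E→φ1] = [8, 4, 2]
r6 m[E→φ4] = [165888, 129024, 122472]
r6 m[S→φ2] = [1, 1, 1]
r6 m[H→φ0] = [9, 4, 2]
r6 m[H→φ2] = [147456, 165888, 147456]
r6 m[P→φ3] = [9, 5, 4]
r6 m[P→φ5] = [82944, 165888, 331776]
r7 m[φ0→D] = [72, 72, 28]
r7 m[φ0→H] = [147456, 165888, 147456]
r7 m[φ1→D] = [28, 72, 36]
r7 m[φ1→E] = [165888, 129024, 122472]
r7 m[φ2→S] = [737280, 1327104, 1327104]
r7 m[φ2→H] = [9, 4, 2]
r7 m[φ3→D] = [36, 32, 54]
r7 m[φ3→P] = [82944, 165888, 331776]
r7 m[φ4→E] = [8, 4, 2]
r7 m[φ5→P] = [9, 5, 4]
r7 m[φ6→D] = [3, 8, 9]
r7 m[D→φ0] = [3024, 18432, 17496]
r7 m[D→φ1] = [7776, 18432, 13608]
r7 m[D→φ3] = [6048, 41472, 9072]
r7 m[D→φ6] = [72576, 165888, 54432]
r7 m[E→φ1] = [8, 4, 2]
r7 m[E→φ4] = [165888, 129024, 122472]
r7 m[S→φ2] = [1, 1, 1]
r7 m[H→φ0] = [9, 4, 2]
r7 m[H→φ2] = [147456, 165888, 147456]
r7 m[P→φ3] = [9, 5, 4]
r7 m[P→φ5] = [82944, 165888, 331776]
r8 m[φ0→D] = [72, 72, 28]
r8 m[φ0→H] = [147456, 165888, 147456]
r8 m[φ1→D] = [28, 72, 36]
r8 m[φ1→E] = [165888, 129024, 122472]
r8 m[φ2→S] = [737280, 1327104, 1327104]
r8 m[φ2→H] = [9, 4, 2]
r8 m[φ3→D] = [36, 32, 54]
r8 m[φ3→P] = [82944, 165888, 331776]
r8 m[φ4→E] = [8, 4, 2]
r8 m[φ5→P] = [9, 5, 4]
r8 m[φ6→D] = [3, 8, 9]
r8 m[D→φ0] = [3024, 18432, 17496]
r8 m[D→φ1] = [7776, 18432, 13608]
r8 m[D→φ3] = [6048, 41472, 9072]
r8 m[D→φ6] = [72576, 165888, 54432]
r8 m[E→φ1] = [8, 4, 2]
r8 m[E→φ4] = [165888, 129024, 122472]
r8 m[S→φ2] = [1, 1, 1]
r8 m[H→φ0] = [9, 4, 2]
r8 m[H→φ2] = [147456, 165888, 147456]
r8 m[P→φ3] = [9, 5, 4]
r8 m[P→φ5] = [82944, 165888, 331776]
fixed point reached at round 8
traceback from D: (D=1, E=0, S=1, H=0, P=2), score=1327104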